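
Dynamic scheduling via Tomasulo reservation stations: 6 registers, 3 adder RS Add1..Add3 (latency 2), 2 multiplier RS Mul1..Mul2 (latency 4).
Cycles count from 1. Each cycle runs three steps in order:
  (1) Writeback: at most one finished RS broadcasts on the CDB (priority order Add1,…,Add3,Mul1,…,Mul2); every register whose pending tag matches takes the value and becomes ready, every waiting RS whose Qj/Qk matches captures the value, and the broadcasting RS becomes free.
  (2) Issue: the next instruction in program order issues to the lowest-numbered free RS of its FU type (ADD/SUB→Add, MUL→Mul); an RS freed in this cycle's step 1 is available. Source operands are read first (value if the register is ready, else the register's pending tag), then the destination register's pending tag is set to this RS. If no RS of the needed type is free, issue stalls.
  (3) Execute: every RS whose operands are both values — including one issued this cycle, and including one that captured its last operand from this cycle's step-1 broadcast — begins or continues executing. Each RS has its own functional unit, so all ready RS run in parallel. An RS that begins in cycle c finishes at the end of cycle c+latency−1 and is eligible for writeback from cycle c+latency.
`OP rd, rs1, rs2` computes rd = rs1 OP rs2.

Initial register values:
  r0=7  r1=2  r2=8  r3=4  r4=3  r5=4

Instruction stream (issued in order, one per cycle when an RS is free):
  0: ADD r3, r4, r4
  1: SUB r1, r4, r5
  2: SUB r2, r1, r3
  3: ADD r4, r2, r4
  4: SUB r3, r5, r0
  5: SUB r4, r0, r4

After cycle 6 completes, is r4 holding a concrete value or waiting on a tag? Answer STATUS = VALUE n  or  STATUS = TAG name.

c1: issue ADD r3<-Add1 | r0:7,r1:2,r2:8,r3:Add1,r4:3,r5:4
c2: issue SUB r1<-Add2 | r0:7,r1:Add2,r2:8,r3:Add1,r4:3,r5:4
c3: CDB Add1=6; issue SUB r2<-Add1 | r0:7,r1:Add2,r2:Add1,r3:6,r4:3,r5:4
c4: CDB Add2=-1; issue ADD r4<-Add2 | r0:7,r1:-1,r2:Add1,r3:6,r4:Add2,r5:4
c5: issue SUB r3<-Add3 | r0:7,r1:-1,r2:Add1,r3:Add3,r4:Add2,r5:4
c6: CDB Add1=-7; issue SUB r4<-Add1 | r0:7,r1:-1,r2:-7,r3:Add3,r4:Add1,r5:4

STATUS = TAG Add1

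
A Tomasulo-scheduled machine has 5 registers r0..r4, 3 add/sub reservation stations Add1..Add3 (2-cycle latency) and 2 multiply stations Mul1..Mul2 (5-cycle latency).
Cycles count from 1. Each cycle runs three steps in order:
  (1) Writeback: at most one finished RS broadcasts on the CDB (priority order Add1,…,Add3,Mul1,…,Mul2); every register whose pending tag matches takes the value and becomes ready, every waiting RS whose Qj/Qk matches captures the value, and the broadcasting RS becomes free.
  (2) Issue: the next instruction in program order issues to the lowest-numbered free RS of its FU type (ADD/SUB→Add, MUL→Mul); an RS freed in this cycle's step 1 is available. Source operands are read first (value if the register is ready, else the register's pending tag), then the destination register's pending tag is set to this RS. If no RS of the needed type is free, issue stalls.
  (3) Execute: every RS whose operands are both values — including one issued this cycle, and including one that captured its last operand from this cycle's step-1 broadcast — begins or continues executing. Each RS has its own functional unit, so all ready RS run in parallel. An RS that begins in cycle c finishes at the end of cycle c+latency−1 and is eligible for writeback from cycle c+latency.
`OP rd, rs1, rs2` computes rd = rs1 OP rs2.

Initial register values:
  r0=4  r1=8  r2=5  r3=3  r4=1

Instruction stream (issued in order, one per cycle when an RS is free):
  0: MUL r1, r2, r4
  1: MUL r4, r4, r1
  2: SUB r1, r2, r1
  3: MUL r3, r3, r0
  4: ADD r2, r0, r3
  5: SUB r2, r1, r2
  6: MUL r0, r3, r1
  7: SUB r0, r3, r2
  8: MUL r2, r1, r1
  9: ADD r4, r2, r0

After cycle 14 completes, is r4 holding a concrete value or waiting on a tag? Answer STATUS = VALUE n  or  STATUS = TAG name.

STATUS = TAG Add2

c1: issue MUL r1<-Mul1 | r0:4,r1:Mul1,r2:5,r3:3,r4:1
c2: issue MUL r4<-Mul2 | r0:4,r1:Mul1,r2:5,r3:3,r4:Mul2
c3: issue SUB r1<-Add1 | r0:4,r1:Add1,r2:5,r3:3,r4:Mul2
c4: stall | r0:4,r1:Add1,r2:5,r3:3,r4:Mul2
c5: stall | r0:4,r1:Add1,r2:5,r3:3,r4:Mul2
c6: CDB Mul1=5; issue MUL r3<-Mul1 | r0:4,r1:Add1,r2:5,r3:Mul1,r4:Mul2
c7: issue ADD r2<-Add2 | r0:4,r1:Add1,r2:Add2,r3:Mul1,r4:Mul2
c8: CDB Add1=0; issue SUB r2<-Add1 | r0:4,r1:0,r2:Add1,r3:Mul1,r4:Mul2
c9: stall | r0:4,r1:0,r2:Add1,r3:Mul1,r4:Mul2
c10: stall | r0:4,r1:0,r2:Add1,r3:Mul1,r4:Mul2
c11: CDB Mul1=12; issue MUL r0<-Mul1 | r0:Mul1,r1:0,r2:Add1,r3:12,r4:Mul2
c12: CDB Mul2=5; issue SUB r0<-Add3 | r0:Add3,r1:0,r2:Add1,r3:12,r4:5
c13: CDB Add2=16; issue MUL r2<-Mul2 | r0:Add3,r1:0,r2:Mul2,r3:12,r4:5
c14: issue ADD r4<-Add2 | r0:Add3,r1:0,r2:Mul2,r3:12,r4:Add2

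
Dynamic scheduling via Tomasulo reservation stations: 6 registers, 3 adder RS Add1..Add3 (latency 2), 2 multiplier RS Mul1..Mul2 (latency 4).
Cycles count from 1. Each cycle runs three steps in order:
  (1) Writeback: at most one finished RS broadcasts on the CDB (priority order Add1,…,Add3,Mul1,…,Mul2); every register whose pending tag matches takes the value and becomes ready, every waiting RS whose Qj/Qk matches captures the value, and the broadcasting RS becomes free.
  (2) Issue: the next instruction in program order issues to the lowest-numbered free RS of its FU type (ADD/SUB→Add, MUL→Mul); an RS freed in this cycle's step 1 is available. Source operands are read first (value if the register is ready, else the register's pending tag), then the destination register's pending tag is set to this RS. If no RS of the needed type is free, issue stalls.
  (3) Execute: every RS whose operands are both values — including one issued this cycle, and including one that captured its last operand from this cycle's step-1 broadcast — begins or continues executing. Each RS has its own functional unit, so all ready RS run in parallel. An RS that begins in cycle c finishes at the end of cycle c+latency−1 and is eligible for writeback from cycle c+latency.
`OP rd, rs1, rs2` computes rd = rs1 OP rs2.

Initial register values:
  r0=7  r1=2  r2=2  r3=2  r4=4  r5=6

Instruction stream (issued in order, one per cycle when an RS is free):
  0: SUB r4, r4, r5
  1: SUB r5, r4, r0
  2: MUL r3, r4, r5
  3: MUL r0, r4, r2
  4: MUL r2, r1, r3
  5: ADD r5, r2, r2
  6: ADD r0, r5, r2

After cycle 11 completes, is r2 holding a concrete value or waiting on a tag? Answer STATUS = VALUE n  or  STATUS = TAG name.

cycle 1: issue SUB r4<-Add1 // r0:7,r1:2,r2:2,r3:2,r4:Add1,r5:6
cycle 2: issue SUB r5<-Add2 // r0:7,r1:2,r2:2,r3:2,r4:Add1,r5:Add2
cycle 3: CDB Add1=-2; issue MUL r3<-Mul1 // r0:7,r1:2,r2:2,r3:Mul1,r4:-2,r5:Add2
cycle 4: issue MUL r0<-Mul2 // r0:Mul2,r1:2,r2:2,r3:Mul1,r4:-2,r5:Add2
cycle 5: CDB Add2=-9; stall // r0:Mul2,r1:2,r2:2,r3:Mul1,r4:-2,r5:-9
cycle 6: stall // r0:Mul2,r1:2,r2:2,r3:Mul1,r4:-2,r5:-9
cycle 7: stall // r0:Mul2,r1:2,r2:2,r3:Mul1,r4:-2,r5:-9
cycle 8: CDB Mul2=-4; issue MUL r2<-Mul2 // r0:-4,r1:2,r2:Mul2,r3:Mul1,r4:-2,r5:-9
cycle 9: CDB Mul1=18; issue ADD r5<-Add1 // r0:-4,r1:2,r2:Mul2,r3:18,r4:-2,r5:Add1
cycle 10: issue ADD r0<-Add2 // r0:Add2,r1:2,r2:Mul2,r3:18,r4:-2,r5:Add1
cycle 11: - // r0:Add2,r1:2,r2:Mul2,r3:18,r4:-2,r5:Add1

STATUS = TAG Mul2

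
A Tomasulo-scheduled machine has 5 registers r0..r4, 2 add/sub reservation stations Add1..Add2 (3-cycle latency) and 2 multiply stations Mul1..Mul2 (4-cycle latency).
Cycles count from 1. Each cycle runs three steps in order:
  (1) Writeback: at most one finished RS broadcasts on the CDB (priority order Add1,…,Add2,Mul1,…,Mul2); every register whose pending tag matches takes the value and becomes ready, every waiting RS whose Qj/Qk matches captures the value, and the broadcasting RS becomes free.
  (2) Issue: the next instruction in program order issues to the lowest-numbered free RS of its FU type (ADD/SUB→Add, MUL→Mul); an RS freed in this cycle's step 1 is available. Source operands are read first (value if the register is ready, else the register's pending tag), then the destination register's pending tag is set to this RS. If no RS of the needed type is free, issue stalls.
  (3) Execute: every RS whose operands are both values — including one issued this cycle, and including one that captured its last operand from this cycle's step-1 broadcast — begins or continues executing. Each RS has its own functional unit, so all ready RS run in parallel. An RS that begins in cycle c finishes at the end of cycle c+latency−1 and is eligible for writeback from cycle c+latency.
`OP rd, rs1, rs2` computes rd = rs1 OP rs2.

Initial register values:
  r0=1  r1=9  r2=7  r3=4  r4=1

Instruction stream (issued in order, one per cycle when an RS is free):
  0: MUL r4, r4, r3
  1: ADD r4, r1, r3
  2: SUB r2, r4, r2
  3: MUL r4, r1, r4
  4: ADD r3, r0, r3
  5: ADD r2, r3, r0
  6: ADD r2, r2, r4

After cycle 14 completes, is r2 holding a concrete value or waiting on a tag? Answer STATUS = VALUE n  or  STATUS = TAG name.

STATUS = VALUE 123

cycle 1: issue MUL r4<-Mul1 // r0:1,r1:9,r2:7,r3:4,r4:Mul1
cycle 2: issue ADD r4<-Add1 // r0:1,r1:9,r2:7,r3:4,r4:Add1
cycle 3: issue SUB r2<-Add2 // r0:1,r1:9,r2:Add2,r3:4,r4:Add1
cycle 4: issue MUL r4<-Mul2 // r0:1,r1:9,r2:Add2,r3:4,r4:Mul2
cycle 5: CDB Add1=13; issue ADD r3<-Add1 // r0:1,r1:9,r2:Add2,r3:Add1,r4:Mul2
cycle 6: CDB Mul1=4; stall // r0:1,r1:9,r2:Add2,r3:Add1,r4:Mul2
cycle 7: stall // r0:1,r1:9,r2:Add2,r3:Add1,r4:Mul2
cycle 8: CDB Add1=5; issue ADD r2<-Add1 // r0:1,r1:9,r2:Add1,r3:5,r4:Mul2
cycle 9: CDB Add2=6; issue ADD r2<-Add2 // r0:1,r1:9,r2:Add2,r3:5,r4:Mul2
cycle 10: CDB Mul2=117 // r0:1,r1:9,r2:Add2,r3:5,r4:117
cycle 11: CDB Add1=6 // r0:1,r1:9,r2:Add2,r3:5,r4:117
cycle 12: - // r0:1,r1:9,r2:Add2,r3:5,r4:117
cycle 13: - // r0:1,r1:9,r2:Add2,r3:5,r4:117
cycle 14: CDB Add2=123 // r0:1,r1:9,r2:123,r3:5,r4:117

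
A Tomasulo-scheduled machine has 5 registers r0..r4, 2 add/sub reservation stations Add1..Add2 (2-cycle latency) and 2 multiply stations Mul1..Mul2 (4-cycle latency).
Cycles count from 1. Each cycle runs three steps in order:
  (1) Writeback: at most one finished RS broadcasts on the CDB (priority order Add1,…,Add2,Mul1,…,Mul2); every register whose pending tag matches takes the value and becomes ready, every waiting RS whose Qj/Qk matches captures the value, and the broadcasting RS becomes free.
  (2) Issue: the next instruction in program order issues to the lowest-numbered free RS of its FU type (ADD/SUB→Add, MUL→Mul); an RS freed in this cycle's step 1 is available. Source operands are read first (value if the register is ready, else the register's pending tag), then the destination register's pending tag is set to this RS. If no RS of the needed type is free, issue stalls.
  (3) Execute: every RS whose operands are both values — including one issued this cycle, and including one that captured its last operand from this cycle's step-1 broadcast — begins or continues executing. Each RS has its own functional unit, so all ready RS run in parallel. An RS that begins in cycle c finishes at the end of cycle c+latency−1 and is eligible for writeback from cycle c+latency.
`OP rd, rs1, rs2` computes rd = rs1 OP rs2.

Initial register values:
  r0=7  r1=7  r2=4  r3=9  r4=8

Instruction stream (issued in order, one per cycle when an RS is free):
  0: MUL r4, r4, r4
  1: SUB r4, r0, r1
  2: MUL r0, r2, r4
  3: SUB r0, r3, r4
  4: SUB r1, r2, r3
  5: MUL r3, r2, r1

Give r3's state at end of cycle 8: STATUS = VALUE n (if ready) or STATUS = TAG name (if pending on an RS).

STATUS = TAG Mul1

cycle 1: issue MUL r4<-Mul1 // r0:7,r1:7,r2:4,r3:9,r4:Mul1
cycle 2: issue SUB r4<-Add1 // r0:7,r1:7,r2:4,r3:9,r4:Add1
cycle 3: issue MUL r0<-Mul2 // r0:Mul2,r1:7,r2:4,r3:9,r4:Add1
cycle 4: CDB Add1=0; issue SUB r0<-Add1 // r0:Add1,r1:7,r2:4,r3:9,r4:0
cycle 5: CDB Mul1=64; issue SUB r1<-Add2 // r0:Add1,r1:Add2,r2:4,r3:9,r4:0
cycle 6: CDB Add1=9; issue MUL r3<-Mul1 // r0:9,r1:Add2,r2:4,r3:Mul1,r4:0
cycle 7: CDB Add2=-5 // r0:9,r1:-5,r2:4,r3:Mul1,r4:0
cycle 8: CDB Mul2=0 // r0:9,r1:-5,r2:4,r3:Mul1,r4:0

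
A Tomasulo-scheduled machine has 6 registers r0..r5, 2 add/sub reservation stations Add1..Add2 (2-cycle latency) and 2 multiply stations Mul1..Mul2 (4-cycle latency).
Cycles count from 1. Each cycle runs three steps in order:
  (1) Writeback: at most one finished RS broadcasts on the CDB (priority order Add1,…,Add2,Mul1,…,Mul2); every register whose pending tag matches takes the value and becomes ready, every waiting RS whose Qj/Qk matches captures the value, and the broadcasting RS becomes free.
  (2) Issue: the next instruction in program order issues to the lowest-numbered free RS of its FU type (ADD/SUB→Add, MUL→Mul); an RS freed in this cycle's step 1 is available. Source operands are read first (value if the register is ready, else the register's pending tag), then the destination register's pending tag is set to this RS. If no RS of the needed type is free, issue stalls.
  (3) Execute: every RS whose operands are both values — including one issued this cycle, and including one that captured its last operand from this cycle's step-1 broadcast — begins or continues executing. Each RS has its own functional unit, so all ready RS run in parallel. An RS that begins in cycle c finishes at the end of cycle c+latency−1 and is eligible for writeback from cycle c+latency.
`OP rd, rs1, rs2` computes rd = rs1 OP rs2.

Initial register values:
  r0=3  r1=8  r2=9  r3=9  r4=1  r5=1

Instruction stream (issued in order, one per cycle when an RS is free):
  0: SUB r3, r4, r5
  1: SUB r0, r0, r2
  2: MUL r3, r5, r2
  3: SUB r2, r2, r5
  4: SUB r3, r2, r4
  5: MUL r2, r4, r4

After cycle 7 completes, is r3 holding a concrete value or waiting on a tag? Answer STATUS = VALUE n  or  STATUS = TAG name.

STATUS = TAG Add2

  c1: issue SUB r3<-Add1  regs: r0:3,r1:8,r2:9,r3:Add1,r4:1,r5:1
  c2: issue SUB r0<-Add2  regs: r0:Add2,r1:8,r2:9,r3:Add1,r4:1,r5:1
  c3: CDB Add1=0; issue MUL r3<-Mul1  regs: r0:Add2,r1:8,r2:9,r3:Mul1,r4:1,r5:1
  c4: CDB Add2=-6; issue SUB r2<-Add1  regs: r0:-6,r1:8,r2:Add1,r3:Mul1,r4:1,r5:1
  c5: issue SUB r3<-Add2  regs: r0:-6,r1:8,r2:Add1,r3:Add2,r4:1,r5:1
  c6: CDB Add1=8; issue MUL r2<-Mul2  regs: r0:-6,r1:8,r2:Mul2,r3:Add2,r4:1,r5:1
  c7: CDB Mul1=9  regs: r0:-6,r1:8,r2:Mul2,r3:Add2,r4:1,r5:1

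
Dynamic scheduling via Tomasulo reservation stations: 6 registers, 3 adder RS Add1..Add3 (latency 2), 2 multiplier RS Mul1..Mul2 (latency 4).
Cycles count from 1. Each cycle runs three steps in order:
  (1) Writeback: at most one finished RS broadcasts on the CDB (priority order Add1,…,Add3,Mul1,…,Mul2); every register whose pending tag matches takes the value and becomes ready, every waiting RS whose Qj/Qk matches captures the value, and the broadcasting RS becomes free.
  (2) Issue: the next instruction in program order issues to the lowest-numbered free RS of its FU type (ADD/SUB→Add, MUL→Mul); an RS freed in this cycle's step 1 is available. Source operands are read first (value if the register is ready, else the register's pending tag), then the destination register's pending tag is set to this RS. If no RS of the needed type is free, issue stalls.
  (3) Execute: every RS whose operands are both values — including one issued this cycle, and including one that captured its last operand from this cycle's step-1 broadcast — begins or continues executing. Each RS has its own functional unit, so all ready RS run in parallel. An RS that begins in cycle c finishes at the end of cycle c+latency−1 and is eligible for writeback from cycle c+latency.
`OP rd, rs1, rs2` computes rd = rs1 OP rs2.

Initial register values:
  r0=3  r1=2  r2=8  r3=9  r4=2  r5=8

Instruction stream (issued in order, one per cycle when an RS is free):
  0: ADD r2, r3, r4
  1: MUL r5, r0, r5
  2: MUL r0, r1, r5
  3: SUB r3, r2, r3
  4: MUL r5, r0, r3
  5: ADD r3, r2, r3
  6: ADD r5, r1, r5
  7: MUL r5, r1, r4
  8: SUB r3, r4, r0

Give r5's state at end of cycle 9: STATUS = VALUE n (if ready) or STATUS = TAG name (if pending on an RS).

STATUS = TAG Add2

c1: issue ADD r2<-Add1 | r0:3,r1:2,r2:Add1,r3:9,r4:2,r5:8
c2: issue MUL r5<-Mul1 | r0:3,r1:2,r2:Add1,r3:9,r4:2,r5:Mul1
c3: CDB Add1=11; issue MUL r0<-Mul2 | r0:Mul2,r1:2,r2:11,r3:9,r4:2,r5:Mul1
c4: issue SUB r3<-Add1 | r0:Mul2,r1:2,r2:11,r3:Add1,r4:2,r5:Mul1
c5: stall | r0:Mul2,r1:2,r2:11,r3:Add1,r4:2,r5:Mul1
c6: CDB Add1=2; stall | r0:Mul2,r1:2,r2:11,r3:2,r4:2,r5:Mul1
c7: CDB Mul1=24; issue MUL r5<-Mul1 | r0:Mul2,r1:2,r2:11,r3:2,r4:2,r5:Mul1
c8: issue ADD r3<-Add1 | r0:Mul2,r1:2,r2:11,r3:Add1,r4:2,r5:Mul1
c9: issue ADD r5<-Add2 | r0:Mul2,r1:2,r2:11,r3:Add1,r4:2,r5:Add2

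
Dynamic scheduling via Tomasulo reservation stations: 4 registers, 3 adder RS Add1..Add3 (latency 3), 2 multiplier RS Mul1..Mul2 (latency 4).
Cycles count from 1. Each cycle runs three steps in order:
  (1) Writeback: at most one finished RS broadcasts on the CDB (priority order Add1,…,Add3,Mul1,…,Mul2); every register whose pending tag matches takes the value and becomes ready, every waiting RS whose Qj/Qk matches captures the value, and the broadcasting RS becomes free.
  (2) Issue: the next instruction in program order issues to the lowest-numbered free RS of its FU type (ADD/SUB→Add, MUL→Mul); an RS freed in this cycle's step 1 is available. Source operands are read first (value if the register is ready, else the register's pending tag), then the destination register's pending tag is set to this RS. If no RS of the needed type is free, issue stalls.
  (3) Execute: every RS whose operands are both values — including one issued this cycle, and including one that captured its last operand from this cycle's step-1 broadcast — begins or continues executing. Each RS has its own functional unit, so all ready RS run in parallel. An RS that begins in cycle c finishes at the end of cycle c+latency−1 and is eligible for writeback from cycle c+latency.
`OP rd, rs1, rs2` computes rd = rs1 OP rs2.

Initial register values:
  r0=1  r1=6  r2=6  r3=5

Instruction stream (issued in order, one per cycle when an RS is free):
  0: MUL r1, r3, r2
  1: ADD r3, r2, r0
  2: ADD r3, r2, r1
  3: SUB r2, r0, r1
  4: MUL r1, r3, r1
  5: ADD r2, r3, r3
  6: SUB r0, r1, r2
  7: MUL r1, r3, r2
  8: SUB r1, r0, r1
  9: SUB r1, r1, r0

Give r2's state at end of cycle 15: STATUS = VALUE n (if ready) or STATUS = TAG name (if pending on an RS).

c1: issue MUL r1<-Mul1 | r0:1,r1:Mul1,r2:6,r3:5
c2: issue ADD r3<-Add1 | r0:1,r1:Mul1,r2:6,r3:Add1
c3: issue ADD r3<-Add2 | r0:1,r1:Mul1,r2:6,r3:Add2
c4: issue SUB r2<-Add3 | r0:1,r1:Mul1,r2:Add3,r3:Add2
c5: CDB Add1=7; issue MUL r1<-Mul2 | r0:1,r1:Mul2,r2:Add3,r3:Add2
c6: CDB Mul1=30; issue ADD r2<-Add1 | r0:1,r1:Mul2,r2:Add1,r3:Add2
c7: stall | r0:1,r1:Mul2,r2:Add1,r3:Add2
c8: stall | r0:1,r1:Mul2,r2:Add1,r3:Add2
c9: CDB Add2=36; issue SUB r0<-Add2 | r0:Add2,r1:Mul2,r2:Add1,r3:36
c10: CDB Add3=-29; issue MUL r1<-Mul1 | r0:Add2,r1:Mul1,r2:Add1,r3:36
c11: issue SUB r1<-Add3 | r0:Add2,r1:Add3,r2:Add1,r3:36
c12: CDB Add1=72; issue SUB r1<-Add1 | r0:Add2,r1:Add1,r2:72,r3:36
c13: CDB Mul2=1080 | r0:Add2,r1:Add1,r2:72,r3:36
c14: - | r0:Add2,r1:Add1,r2:72,r3:36
c15: - | r0:Add2,r1:Add1,r2:72,r3:36

STATUS = VALUE 72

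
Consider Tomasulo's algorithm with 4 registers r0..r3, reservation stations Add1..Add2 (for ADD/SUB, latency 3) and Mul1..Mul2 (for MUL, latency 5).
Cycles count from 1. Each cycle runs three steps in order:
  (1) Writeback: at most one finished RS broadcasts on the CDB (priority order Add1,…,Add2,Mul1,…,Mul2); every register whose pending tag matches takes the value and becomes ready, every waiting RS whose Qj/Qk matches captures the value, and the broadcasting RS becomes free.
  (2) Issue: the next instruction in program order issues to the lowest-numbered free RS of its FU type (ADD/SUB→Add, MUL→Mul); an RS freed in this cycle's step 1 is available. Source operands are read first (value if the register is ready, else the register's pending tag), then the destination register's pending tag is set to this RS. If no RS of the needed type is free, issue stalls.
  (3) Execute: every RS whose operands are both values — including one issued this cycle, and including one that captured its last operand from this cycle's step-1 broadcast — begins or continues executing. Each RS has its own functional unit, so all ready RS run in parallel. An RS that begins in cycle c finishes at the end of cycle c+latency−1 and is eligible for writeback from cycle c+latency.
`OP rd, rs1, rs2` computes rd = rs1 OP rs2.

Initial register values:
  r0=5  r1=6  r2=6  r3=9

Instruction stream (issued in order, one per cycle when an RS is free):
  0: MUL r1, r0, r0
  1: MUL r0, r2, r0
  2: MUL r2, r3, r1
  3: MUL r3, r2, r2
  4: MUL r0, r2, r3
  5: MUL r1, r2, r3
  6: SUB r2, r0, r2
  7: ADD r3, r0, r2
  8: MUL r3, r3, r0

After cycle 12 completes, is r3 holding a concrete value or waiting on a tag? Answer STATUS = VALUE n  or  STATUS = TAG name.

c1: issue MUL r1<-Mul1 | r0:5,r1:Mul1,r2:6,r3:9
c2: issue MUL r0<-Mul2 | r0:Mul2,r1:Mul1,r2:6,r3:9
c3: stall | r0:Mul2,r1:Mul1,r2:6,r3:9
c4: stall | r0:Mul2,r1:Mul1,r2:6,r3:9
c5: stall | r0:Mul2,r1:Mul1,r2:6,r3:9
c6: CDB Mul1=25; issue MUL r2<-Mul1 | r0:Mul2,r1:25,r2:Mul1,r3:9
c7: CDB Mul2=30; issue MUL r3<-Mul2 | r0:30,r1:25,r2:Mul1,r3:Mul2
c8: stall | r0:30,r1:25,r2:Mul1,r3:Mul2
c9: stall | r0:30,r1:25,r2:Mul1,r3:Mul2
c10: stall | r0:30,r1:25,r2:Mul1,r3:Mul2
c11: CDB Mul1=225; issue MUL r0<-Mul1 | r0:Mul1,r1:25,r2:225,r3:Mul2
c12: stall | r0:Mul1,r1:25,r2:225,r3:Mul2

STATUS = TAG Mul2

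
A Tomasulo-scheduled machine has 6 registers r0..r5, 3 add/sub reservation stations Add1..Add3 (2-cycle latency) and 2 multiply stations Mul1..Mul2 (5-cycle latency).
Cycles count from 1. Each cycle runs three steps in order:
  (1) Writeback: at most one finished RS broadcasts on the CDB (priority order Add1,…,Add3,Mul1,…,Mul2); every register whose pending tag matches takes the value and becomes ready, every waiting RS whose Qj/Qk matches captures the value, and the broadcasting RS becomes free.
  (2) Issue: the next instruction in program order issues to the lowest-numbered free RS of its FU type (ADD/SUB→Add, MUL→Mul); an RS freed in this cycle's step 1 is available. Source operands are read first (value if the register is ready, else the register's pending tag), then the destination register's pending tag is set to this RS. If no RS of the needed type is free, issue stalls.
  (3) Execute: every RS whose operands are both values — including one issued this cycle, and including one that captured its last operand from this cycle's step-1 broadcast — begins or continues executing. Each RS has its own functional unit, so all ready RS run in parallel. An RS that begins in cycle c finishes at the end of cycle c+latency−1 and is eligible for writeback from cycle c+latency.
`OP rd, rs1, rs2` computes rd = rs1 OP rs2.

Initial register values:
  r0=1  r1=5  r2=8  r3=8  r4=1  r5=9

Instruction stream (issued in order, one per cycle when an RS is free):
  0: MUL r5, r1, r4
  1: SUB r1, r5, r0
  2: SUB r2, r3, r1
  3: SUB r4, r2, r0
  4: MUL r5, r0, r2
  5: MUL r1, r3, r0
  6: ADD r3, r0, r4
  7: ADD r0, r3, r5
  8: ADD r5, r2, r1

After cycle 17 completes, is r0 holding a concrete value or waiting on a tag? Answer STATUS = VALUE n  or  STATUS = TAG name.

c1: issue MUL r5<-Mul1 | r0:1,r1:5,r2:8,r3:8,r4:1,r5:Mul1
c2: issue SUB r1<-Add1 | r0:1,r1:Add1,r2:8,r3:8,r4:1,r5:Mul1
c3: issue SUB r2<-Add2 | r0:1,r1:Add1,r2:Add2,r3:8,r4:1,r5:Mul1
c4: issue SUB r4<-Add3 | r0:1,r1:Add1,r2:Add2,r3:8,r4:Add3,r5:Mul1
c5: issue MUL r5<-Mul2 | r0:1,r1:Add1,r2:Add2,r3:8,r4:Add3,r5:Mul2
c6: CDB Mul1=5; issue MUL r1<-Mul1 | r0:1,r1:Mul1,r2:Add2,r3:8,r4:Add3,r5:Mul2
c7: stall | r0:1,r1:Mul1,r2:Add2,r3:8,r4:Add3,r5:Mul2
c8: CDB Add1=4; issue ADD r3<-Add1 | r0:1,r1:Mul1,r2:Add2,r3:Add1,r4:Add3,r5:Mul2
c9: stall | r0:1,r1:Mul1,r2:Add2,r3:Add1,r4:Add3,r5:Mul2
c10: CDB Add2=4; issue ADD r0<-Add2 | r0:Add2,r1:Mul1,r2:4,r3:Add1,r4:Add3,r5:Mul2
c11: CDB Mul1=8; stall | r0:Add2,r1:8,r2:4,r3:Add1,r4:Add3,r5:Mul2
c12: CDB Add3=3; issue ADD r5<-Add3 | r0:Add2,r1:8,r2:4,r3:Add1,r4:3,r5:Add3
c13: - | r0:Add2,r1:8,r2:4,r3:Add1,r4:3,r5:Add3
c14: CDB Add1=4 | r0:Add2,r1:8,r2:4,r3:4,r4:3,r5:Add3
c15: CDB Add3=12 | r0:Add2,r1:8,r2:4,r3:4,r4:3,r5:12
c16: CDB Mul2=4 | r0:Add2,r1:8,r2:4,r3:4,r4:3,r5:12
c17: - | r0:Add2,r1:8,r2:4,r3:4,r4:3,r5:12

STATUS = TAG Add2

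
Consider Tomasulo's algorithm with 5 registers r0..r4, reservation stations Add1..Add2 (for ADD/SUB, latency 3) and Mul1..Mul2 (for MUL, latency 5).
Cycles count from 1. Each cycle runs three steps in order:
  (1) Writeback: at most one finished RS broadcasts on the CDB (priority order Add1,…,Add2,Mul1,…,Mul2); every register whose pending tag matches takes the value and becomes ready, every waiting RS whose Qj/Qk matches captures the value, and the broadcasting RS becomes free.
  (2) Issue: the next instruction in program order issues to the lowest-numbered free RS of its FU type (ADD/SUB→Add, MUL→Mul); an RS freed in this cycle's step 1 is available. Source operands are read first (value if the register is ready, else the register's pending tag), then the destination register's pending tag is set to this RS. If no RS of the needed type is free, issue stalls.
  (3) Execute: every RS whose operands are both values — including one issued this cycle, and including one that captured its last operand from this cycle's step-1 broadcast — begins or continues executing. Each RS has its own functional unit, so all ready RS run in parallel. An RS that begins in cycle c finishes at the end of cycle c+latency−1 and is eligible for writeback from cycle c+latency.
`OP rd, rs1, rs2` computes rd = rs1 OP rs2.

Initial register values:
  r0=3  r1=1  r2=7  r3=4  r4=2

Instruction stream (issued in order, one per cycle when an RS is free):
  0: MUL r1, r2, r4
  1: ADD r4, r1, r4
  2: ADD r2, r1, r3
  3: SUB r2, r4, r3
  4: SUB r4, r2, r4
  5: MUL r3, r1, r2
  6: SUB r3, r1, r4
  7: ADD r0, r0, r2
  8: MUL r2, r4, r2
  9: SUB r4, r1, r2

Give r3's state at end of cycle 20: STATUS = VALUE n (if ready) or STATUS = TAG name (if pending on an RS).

STATUS = VALUE 18

c1: issue MUL r1<-Mul1 | r0:3,r1:Mul1,r2:7,r3:4,r4:2
c2: issue ADD r4<-Add1 | r0:3,r1:Mul1,r2:7,r3:4,r4:Add1
c3: issue ADD r2<-Add2 | r0:3,r1:Mul1,r2:Add2,r3:4,r4:Add1
c4: stall | r0:3,r1:Mul1,r2:Add2,r3:4,r4:Add1
c5: stall | r0:3,r1:Mul1,r2:Add2,r3:4,r4:Add1
c6: CDB Mul1=14; stall | r0:3,r1:14,r2:Add2,r3:4,r4:Add1
c7: stall | r0:3,r1:14,r2:Add2,r3:4,r4:Add1
c8: stall | r0:3,r1:14,r2:Add2,r3:4,r4:Add1
c9: CDB Add1=16; issue SUB r2<-Add1 | r0:3,r1:14,r2:Add1,r3:4,r4:16
c10: CDB Add2=18; issue SUB r4<-Add2 | r0:3,r1:14,r2:Add1,r3:4,r4:Add2
c11: issue MUL r3<-Mul1 | r0:3,r1:14,r2:Add1,r3:Mul1,r4:Add2
c12: CDB Add1=12; issue SUB r3<-Add1 | r0:3,r1:14,r2:12,r3:Add1,r4:Add2
c13: stall | r0:3,r1:14,r2:12,r3:Add1,r4:Add2
c14: stall | r0:3,r1:14,r2:12,r3:Add1,r4:Add2
c15: CDB Add2=-4; issue ADD r0<-Add2 | r0:Add2,r1:14,r2:12,r3:Add1,r4:-4
c16: issue MUL r2<-Mul2 | r0:Add2,r1:14,r2:Mul2,r3:Add1,r4:-4
c17: CDB Mul1=168; stall | r0:Add2,r1:14,r2:Mul2,r3:Add1,r4:-4
c18: CDB Add1=18; issue SUB r4<-Add1 | r0:Add2,r1:14,r2:Mul2,r3:18,r4:Add1
c19: CDB Add2=15 | r0:15,r1:14,r2:Mul2,r3:18,r4:Add1
c20: - | r0:15,r1:14,r2:Mul2,r3:18,r4:Add1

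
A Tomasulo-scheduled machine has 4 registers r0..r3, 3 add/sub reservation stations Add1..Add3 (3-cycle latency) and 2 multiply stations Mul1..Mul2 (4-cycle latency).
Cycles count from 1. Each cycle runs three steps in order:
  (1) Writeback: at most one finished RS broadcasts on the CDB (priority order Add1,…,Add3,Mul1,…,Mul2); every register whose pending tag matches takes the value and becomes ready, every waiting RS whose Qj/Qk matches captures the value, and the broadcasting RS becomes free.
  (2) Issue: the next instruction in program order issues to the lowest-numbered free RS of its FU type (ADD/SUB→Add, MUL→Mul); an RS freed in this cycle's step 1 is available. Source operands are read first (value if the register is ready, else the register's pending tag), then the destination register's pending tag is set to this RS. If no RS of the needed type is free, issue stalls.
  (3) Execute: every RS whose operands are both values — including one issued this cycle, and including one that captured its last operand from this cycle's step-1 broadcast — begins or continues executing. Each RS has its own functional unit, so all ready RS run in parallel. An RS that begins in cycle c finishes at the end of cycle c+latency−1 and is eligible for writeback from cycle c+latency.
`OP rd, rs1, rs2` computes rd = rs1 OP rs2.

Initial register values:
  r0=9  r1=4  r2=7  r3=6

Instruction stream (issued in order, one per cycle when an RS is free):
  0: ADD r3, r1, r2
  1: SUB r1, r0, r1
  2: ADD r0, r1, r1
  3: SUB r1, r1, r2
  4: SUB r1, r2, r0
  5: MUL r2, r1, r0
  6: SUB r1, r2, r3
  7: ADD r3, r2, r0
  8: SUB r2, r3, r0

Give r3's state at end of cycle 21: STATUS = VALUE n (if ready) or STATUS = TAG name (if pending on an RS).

STATUS = VALUE -20

c1: issue ADD r3<-Add1 | r0:9,r1:4,r2:7,r3:Add1
c2: issue SUB r1<-Add2 | r0:9,r1:Add2,r2:7,r3:Add1
c3: issue ADD r0<-Add3 | r0:Add3,r1:Add2,r2:7,r3:Add1
c4: CDB Add1=11; issue SUB r1<-Add1 | r0:Add3,r1:Add1,r2:7,r3:11
c5: CDB Add2=5; issue SUB r1<-Add2 | r0:Add3,r1:Add2,r2:7,r3:11
c6: issue MUL r2<-Mul1 | r0:Add3,r1:Add2,r2:Mul1,r3:11
c7: stall | r0:Add3,r1:Add2,r2:Mul1,r3:11
c8: CDB Add1=-2; issue SUB r1<-Add1 | r0:Add3,r1:Add1,r2:Mul1,r3:11
c9: CDB Add3=10; issue ADD r3<-Add3 | r0:10,r1:Add1,r2:Mul1,r3:Add3
c10: stall | r0:10,r1:Add1,r2:Mul1,r3:Add3
c11: stall | r0:10,r1:Add1,r2:Mul1,r3:Add3
c12: CDB Add2=-3; issue SUB r2<-Add2 | r0:10,r1:Add1,r2:Add2,r3:Add3
c13: - | r0:10,r1:Add1,r2:Add2,r3:Add3
c14: - | r0:10,r1:Add1,r2:Add2,r3:Add3
c15: - | r0:10,r1:Add1,r2:Add2,r3:Add3
c16: CDB Mul1=-30 | r0:10,r1:Add1,r2:Add2,r3:Add3
c17: - | r0:10,r1:Add1,r2:Add2,r3:Add3
c18: - | r0:10,r1:Add1,r2:Add2,r3:Add3
c19: CDB Add1=-41 | r0:10,r1:-41,r2:Add2,r3:Add3
c20: CDB Add3=-20 | r0:10,r1:-41,r2:Add2,r3:-20
c21: - | r0:10,r1:-41,r2:Add2,r3:-20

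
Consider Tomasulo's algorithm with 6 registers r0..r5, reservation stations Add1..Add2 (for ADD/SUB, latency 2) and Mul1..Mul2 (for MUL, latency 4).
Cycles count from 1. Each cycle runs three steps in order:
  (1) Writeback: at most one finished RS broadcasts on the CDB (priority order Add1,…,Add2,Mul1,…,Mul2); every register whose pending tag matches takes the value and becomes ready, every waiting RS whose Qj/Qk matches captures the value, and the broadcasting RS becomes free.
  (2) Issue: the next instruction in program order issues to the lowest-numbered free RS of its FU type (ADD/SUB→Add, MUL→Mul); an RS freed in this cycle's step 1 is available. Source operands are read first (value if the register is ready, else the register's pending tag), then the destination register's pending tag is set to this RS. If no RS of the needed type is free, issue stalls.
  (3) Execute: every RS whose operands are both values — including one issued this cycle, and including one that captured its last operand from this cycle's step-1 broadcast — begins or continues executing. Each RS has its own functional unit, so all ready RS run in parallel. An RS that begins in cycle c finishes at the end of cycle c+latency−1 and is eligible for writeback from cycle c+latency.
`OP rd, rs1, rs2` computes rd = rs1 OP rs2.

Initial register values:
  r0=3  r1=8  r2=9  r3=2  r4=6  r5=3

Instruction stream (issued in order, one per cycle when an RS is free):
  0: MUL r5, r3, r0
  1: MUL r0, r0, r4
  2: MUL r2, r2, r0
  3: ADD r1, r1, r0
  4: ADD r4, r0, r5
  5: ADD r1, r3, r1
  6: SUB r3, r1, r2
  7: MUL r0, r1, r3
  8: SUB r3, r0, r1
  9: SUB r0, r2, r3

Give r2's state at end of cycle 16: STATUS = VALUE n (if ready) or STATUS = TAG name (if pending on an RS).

STATUS = VALUE 162

cycle 1: issue MUL r5<-Mul1 // r0:3,r1:8,r2:9,r3:2,r4:6,r5:Mul1
cycle 2: issue MUL r0<-Mul2 // r0:Mul2,r1:8,r2:9,r3:2,r4:6,r5:Mul1
cycle 3: stall // r0:Mul2,r1:8,r2:9,r3:2,r4:6,r5:Mul1
cycle 4: stall // r0:Mul2,r1:8,r2:9,r3:2,r4:6,r5:Mul1
cycle 5: CDB Mul1=6; issue MUL r2<-Mul1 // r0:Mul2,r1:8,r2:Mul1,r3:2,r4:6,r5:6
cycle 6: CDB Mul2=18; issue ADD r1<-Add1 // r0:18,r1:Add1,r2:Mul1,r3:2,r4:6,r5:6
cycle 7: issue ADD r4<-Add2 // r0:18,r1:Add1,r2:Mul1,r3:2,r4:Add2,r5:6
cycle 8: CDB Add1=26; issue ADD r1<-Add1 // r0:18,r1:Add1,r2:Mul1,r3:2,r4:Add2,r5:6
cycle 9: CDB Add2=24; issue SUB r3<-Add2 // r0:18,r1:Add1,r2:Mul1,r3:Add2,r4:24,r5:6
cycle 10: CDB Add1=28; issue MUL r0<-Mul2 // r0:Mul2,r1:28,r2:Mul1,r3:Add2,r4:24,r5:6
cycle 11: CDB Mul1=162; issue SUB r3<-Add1 // r0:Mul2,r1:28,r2:162,r3:Add1,r4:24,r5:6
cycle 12: stall // r0:Mul2,r1:28,r2:162,r3:Add1,r4:24,r5:6
cycle 13: CDB Add2=-134; issue SUB r0<-Add2 // r0:Add2,r1:28,r2:162,r3:Add1,r4:24,r5:6
cycle 14: - // r0:Add2,r1:28,r2:162,r3:Add1,r4:24,r5:6
cycle 15: - // r0:Add2,r1:28,r2:162,r3:Add1,r4:24,r5:6
cycle 16: - // r0:Add2,r1:28,r2:162,r3:Add1,r4:24,r5:6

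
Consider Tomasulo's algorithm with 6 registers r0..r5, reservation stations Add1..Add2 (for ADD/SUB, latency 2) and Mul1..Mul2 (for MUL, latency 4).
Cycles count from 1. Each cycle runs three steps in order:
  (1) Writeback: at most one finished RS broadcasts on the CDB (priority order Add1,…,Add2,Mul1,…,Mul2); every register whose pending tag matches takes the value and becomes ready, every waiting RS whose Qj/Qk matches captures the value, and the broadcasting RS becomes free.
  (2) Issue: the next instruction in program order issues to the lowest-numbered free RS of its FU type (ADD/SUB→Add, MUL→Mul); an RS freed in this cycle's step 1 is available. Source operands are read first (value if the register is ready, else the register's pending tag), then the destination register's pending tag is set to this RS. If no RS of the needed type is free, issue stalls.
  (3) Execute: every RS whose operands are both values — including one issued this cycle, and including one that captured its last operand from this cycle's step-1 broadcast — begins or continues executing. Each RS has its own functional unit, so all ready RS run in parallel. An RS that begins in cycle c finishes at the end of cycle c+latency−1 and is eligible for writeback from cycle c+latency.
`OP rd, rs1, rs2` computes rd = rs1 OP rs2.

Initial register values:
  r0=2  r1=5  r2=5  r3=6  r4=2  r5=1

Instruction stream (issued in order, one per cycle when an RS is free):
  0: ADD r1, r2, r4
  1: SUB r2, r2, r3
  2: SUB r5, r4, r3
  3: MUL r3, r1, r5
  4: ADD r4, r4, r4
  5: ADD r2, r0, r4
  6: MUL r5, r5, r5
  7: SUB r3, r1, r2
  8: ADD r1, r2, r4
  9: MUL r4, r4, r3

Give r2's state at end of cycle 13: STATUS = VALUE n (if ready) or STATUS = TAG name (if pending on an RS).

STATUS = VALUE 6

  c1: issue ADD r1<-Add1  regs: r0:2,r1:Add1,r2:5,r3:6,r4:2,r5:1
  c2: issue SUB r2<-Add2  regs: r0:2,r1:Add1,r2:Add2,r3:6,r4:2,r5:1
  c3: CDB Add1=7; issue SUB r5<-Add1  regs: r0:2,r1:7,r2:Add2,r3:6,r4:2,r5:Add1
  c4: CDB Add2=-1; issue MUL r3<-Mul1  regs: r0:2,r1:7,r2:-1,r3:Mul1,r4:2,r5:Add1
  c5: CDB Add1=-4; issue ADD r4<-Add1  regs: r0:2,r1:7,r2:-1,r3:Mul1,r4:Add1,r5:-4
  c6: issue ADD r2<-Add2  regs: r0:2,r1:7,r2:Add2,r3:Mul1,r4:Add1,r5:-4
  c7: CDB Add1=4; issue MUL r5<-Mul2  regs: r0:2,r1:7,r2:Add2,r3:Mul1,r4:4,r5:Mul2
  c8: issue SUB r3<-Add1  regs: r0:2,r1:7,r2:Add2,r3:Add1,r4:4,r5:Mul2
  c9: CDB Add2=6; issue ADD r1<-Add2  regs: r0:2,r1:Add2,r2:6,r3:Add1,r4:4,r5:Mul2
  c10: CDB Mul1=-28; issue MUL r4<-Mul1  regs: r0:2,r1:Add2,r2:6,r3:Add1,r4:Mul1,r5:Mul2
  c11: CDB Add1=1  regs: r0:2,r1:Add2,r2:6,r3:1,r4:Mul1,r5:Mul2
  c12: CDB Add2=10  regs: r0:2,r1:10,r2:6,r3:1,r4:Mul1,r5:Mul2
  c13: CDB Mul2=16  regs: r0:2,r1:10,r2:6,r3:1,r4:Mul1,r5:16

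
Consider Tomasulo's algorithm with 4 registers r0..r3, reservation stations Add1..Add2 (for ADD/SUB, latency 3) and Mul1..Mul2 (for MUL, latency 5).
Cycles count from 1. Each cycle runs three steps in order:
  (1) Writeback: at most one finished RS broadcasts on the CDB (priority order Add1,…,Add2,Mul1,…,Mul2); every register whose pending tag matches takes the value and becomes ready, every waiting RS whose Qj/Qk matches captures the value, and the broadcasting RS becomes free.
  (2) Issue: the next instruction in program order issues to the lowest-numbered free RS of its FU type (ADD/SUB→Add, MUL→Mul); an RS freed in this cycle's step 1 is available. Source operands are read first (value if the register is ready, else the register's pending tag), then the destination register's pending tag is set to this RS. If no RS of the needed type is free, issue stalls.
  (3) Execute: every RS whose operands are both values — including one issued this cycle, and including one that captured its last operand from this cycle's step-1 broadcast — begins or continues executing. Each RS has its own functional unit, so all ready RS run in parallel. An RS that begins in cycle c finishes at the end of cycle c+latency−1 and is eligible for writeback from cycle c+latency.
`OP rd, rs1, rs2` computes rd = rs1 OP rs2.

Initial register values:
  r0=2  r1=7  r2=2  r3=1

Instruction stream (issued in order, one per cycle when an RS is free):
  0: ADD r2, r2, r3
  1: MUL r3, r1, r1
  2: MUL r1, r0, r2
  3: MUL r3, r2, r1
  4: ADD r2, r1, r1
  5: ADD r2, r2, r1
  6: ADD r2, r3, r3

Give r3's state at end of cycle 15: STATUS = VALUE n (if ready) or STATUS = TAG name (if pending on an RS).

STATUS = VALUE 18

  c1: issue ADD r2<-Add1  regs: r0:2,r1:7,r2:Add1,r3:1
  c2: issue MUL r3<-Mul1  regs: r0:2,r1:7,r2:Add1,r3:Mul1
  c3: issue MUL r1<-Mul2  regs: r0:2,r1:Mul2,r2:Add1,r3:Mul1
  c4: CDB Add1=3; stall  regs: r0:2,r1:Mul2,r2:3,r3:Mul1
  c5: stall  regs: r0:2,r1:Mul2,r2:3,r3:Mul1
  c6: stall  regs: r0:2,r1:Mul2,r2:3,r3:Mul1
  c7: CDB Mul1=49; issue MUL r3<-Mul1  regs: r0:2,r1:Mul2,r2:3,r3:Mul1
  c8: issue ADD r2<-Add1  regs: r0:2,r1:Mul2,r2:Add1,r3:Mul1
  c9: CDB Mul2=6; issue ADD r2<-Add2  regs: r0:2,r1:6,r2:Add2,r3:Mul1
  c10: stall  regs: r0:2,r1:6,r2:Add2,r3:Mul1
  c11: stall  regs: r0:2,r1:6,r2:Add2,r3:Mul1
  c12: CDB Add1=12; issue ADD r2<-Add1  regs: r0:2,r1:6,r2:Add1,r3:Mul1
  c13: -  regs: r0:2,r1:6,r2:Add1,r3:Mul1
  c14: CDB Mul1=18  regs: r0:2,r1:6,r2:Add1,r3:18
  c15: CDB Add2=18  regs: r0:2,r1:6,r2:Add1,r3:18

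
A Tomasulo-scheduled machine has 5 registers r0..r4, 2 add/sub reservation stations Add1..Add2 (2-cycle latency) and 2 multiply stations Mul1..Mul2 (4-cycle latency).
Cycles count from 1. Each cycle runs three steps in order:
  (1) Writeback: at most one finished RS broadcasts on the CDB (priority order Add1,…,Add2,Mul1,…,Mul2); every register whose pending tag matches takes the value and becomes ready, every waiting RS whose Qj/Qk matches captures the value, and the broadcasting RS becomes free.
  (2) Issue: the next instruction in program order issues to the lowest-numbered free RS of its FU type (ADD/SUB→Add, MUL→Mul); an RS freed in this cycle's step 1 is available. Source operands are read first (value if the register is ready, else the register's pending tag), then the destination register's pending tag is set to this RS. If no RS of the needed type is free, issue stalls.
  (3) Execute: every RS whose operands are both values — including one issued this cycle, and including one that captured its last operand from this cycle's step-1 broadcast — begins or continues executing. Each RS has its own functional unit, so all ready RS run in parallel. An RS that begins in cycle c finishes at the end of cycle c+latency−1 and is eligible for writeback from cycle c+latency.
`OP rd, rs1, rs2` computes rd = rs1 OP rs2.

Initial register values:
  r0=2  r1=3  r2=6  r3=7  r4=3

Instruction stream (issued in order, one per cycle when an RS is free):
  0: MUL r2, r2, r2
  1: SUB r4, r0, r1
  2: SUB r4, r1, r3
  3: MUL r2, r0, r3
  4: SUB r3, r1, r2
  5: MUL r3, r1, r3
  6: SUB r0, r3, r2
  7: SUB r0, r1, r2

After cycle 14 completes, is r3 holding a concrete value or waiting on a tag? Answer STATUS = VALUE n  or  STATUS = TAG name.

STATUS = VALUE -33

c1: issue MUL r2<-Mul1 | r0:2,r1:3,r2:Mul1,r3:7,r4:3
c2: issue SUB r4<-Add1 | r0:2,r1:3,r2:Mul1,r3:7,r4:Add1
c3: issue SUB r4<-Add2 | r0:2,r1:3,r2:Mul1,r3:7,r4:Add2
c4: CDB Add1=-1; issue MUL r2<-Mul2 | r0:2,r1:3,r2:Mul2,r3:7,r4:Add2
c5: CDB Add2=-4; issue SUB r3<-Add1 | r0:2,r1:3,r2:Mul2,r3:Add1,r4:-4
c6: CDB Mul1=36; issue MUL r3<-Mul1 | r0:2,r1:3,r2:Mul2,r3:Mul1,r4:-4
c7: issue SUB r0<-Add2 | r0:Add2,r1:3,r2:Mul2,r3:Mul1,r4:-4
c8: CDB Mul2=14; stall | r0:Add2,r1:3,r2:14,r3:Mul1,r4:-4
c9: stall | r0:Add2,r1:3,r2:14,r3:Mul1,r4:-4
c10: CDB Add1=-11; issue SUB r0<-Add1 | r0:Add1,r1:3,r2:14,r3:Mul1,r4:-4
c11: - | r0:Add1,r1:3,r2:14,r3:Mul1,r4:-4
c12: CDB Add1=-11 | r0:-11,r1:3,r2:14,r3:Mul1,r4:-4
c13: - | r0:-11,r1:3,r2:14,r3:Mul1,r4:-4
c14: CDB Mul1=-33 | r0:-11,r1:3,r2:14,r3:-33,r4:-4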